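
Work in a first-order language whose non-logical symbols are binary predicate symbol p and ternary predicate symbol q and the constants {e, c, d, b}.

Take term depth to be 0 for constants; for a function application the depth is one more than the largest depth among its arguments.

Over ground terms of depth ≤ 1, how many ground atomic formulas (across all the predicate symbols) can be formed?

First count ground terms of depth ≤ 1.
With no function symbols every ground term is a constant, so there are exactly 4 ground terms at every depth bound.
N_0 = 4
N_1 = 4
Explicitly: e, c, d, b.
So |H| = 4.
Ground atoms are formed by filling each argument slot of a predicate with a term from H, so an r-ary predicate gives |H|^r atoms:
  p: 4^2 = 16;  q: 4^3 = 64
Total ground atoms: 16 + 64 = 80.

80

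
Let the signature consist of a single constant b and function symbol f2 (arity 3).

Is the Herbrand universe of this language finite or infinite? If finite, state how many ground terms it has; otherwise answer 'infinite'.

The signature has at least one function symbol (f2, arity 3) and at least one constant (b).
Iterating f2 gives infinitely many distinct ground terms: b, f2(b, b, b), f2(f2(b, b, b), f2(b, b, b), f2(b, b, b)), ...
So the Herbrand universe is infinite.

infinite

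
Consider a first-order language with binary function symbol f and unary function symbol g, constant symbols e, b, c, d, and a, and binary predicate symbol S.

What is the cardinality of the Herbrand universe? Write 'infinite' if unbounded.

The signature has at least one function symbol (f, arity 2) and at least one constant (e).
Iterating f gives infinitely many distinct ground terms: e, f(e, e), f(f(e, e), f(e, e)), ...
So the Herbrand universe is infinite.

infinite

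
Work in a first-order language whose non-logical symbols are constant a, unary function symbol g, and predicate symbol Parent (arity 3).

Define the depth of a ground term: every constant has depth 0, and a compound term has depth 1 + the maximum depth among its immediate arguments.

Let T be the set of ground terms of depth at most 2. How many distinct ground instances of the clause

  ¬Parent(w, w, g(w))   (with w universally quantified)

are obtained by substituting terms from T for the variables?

Ground terms of depth ≤ 2:
  If N_k denotes the number of depth-≤k ground terms, the 1 constant gives N_0 = 1, and each function symbol of arity r contributes N_{k-1}^r new terms at level k: N_k = 1 + N_{k-1}.
  N_0 = 1
  N_1 = 1 + 1 = 2
  N_2 = 1 + 2 = 3
So there are 3 ground terms available for substitution.
The clause has 1 distinct variable (w), which appears in the body. In the free term algebra distinct substitutions yield syntactically distinct ground instances.
Number of ground instances = 3.

3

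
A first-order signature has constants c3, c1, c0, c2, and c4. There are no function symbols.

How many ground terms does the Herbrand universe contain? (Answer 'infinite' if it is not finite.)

There are no function symbols, so every ground term is one of the 5 constants.
The Herbrand universe is {c3, c1, c0, c2, c4}, which is finite with 5 elements.

5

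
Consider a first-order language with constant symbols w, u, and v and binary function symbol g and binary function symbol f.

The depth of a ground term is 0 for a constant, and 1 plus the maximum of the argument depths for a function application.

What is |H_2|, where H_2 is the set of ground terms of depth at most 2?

Let N_k = |{terms of depth ≤ k}|. Then N_0 = 3 and N_k = 3 + N_{k-1}^2 + N_{k-1}^2 for k ≥ 1 (one summand per function symbol, arity giving the exponent).
N_0 = 3
N_1 = 3 + 3^2 + 3^2 = 21
N_2 = 3 + 21^2 + 21^2 = 885

885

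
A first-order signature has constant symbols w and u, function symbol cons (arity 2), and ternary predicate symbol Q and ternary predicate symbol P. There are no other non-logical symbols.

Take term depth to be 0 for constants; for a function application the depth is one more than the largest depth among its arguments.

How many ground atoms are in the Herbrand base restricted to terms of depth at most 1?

432

First count ground terms of depth ≤ 1.
Write N_k for the number of ground terms of depth ≤ k. A term of depth ≤ k is either a constant or a function symbol applied to arguments of depth ≤ k−1, so N_k = 2 + N_{k-1}^2.
N_0 = 2
N_1 = 2 + 2^2 = 6
Explicitly: w, u, cons(w, w), cons(w, u), cons(u, w), cons(u, u).
So |H| = 6.
Ground atoms are formed by filling each argument slot of a predicate with a term from H, so an r-ary predicate gives |H|^r atoms:
  Q: 6^3 = 216;  P: 6^3 = 216
Total ground atoms: 216 + 216 = 432.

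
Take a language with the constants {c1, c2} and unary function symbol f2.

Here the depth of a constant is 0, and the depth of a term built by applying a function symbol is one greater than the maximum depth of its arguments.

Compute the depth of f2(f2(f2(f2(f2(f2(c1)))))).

6

depth(f2(c1)) = 1 + depth(c1) = 1 + 0 = 1
depth(f2(f2(c1))) = 1 + depth(f2(c1)) = 1 + 1 = 2
depth(f2(f2(f2(c1)))) = 1 + depth(f2(f2(c1))) = 1 + 2 = 3
depth(f2(f2(f2(f2(c1))))) = 1 + depth(f2(f2(f2(c1)))) = 1 + 3 = 4
depth(f2(f2(f2(f2(f2(c1)))))) = 1 + depth(f2(f2(f2(f2(c1))))) = 1 + 4 = 5
depth(f2(f2(f2(f2(f2(f2(c1))))))) = 1 + depth(f2(f2(f2(f2(f2(c1)))))) = 1 + 5 = 6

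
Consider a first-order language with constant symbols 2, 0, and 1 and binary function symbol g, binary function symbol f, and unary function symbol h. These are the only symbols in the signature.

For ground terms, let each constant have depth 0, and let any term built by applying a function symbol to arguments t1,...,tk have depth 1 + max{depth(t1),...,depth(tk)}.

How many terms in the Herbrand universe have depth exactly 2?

Let N_k count ground terms of depth at most k. Each non-constant term of depth ≤ k is some function symbol applied to depth-≤(k−1) arguments, giving N_k = 3 + N_{k-1}^2 + N_{k-1}^2 + N_{k-1}.
N_0 = 3
N_1 = 3 + 3^2 + 3^2 + 3 = 24
N_2 = 3 + 24^2 + 24^2 + 24 = 1179
Terms of depth exactly 2: N_2 − N_1 = 1179 − 24 = 1155.

1155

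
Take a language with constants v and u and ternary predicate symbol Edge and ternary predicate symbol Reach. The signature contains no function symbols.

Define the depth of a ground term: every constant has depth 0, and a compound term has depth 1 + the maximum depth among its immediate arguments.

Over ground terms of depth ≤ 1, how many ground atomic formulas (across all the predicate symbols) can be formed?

First count ground terms of depth ≤ 1.
With no function symbols every ground term is a constant, so there are exactly 2 ground terms at every depth bound.
N_0 = 2
N_1 = 2
Explicitly: v, u.
So |H| = 2.
For each predicate symbol, the number of ground atoms is |H| raised to its arity; summing:
  Edge: 2^3 = 8;  Reach: 2^3 = 8
Total ground atoms: 8 + 8 = 16.

16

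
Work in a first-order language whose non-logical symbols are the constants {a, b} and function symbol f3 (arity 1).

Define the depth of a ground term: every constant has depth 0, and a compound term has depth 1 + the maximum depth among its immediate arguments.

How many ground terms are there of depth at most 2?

6

Let N_k count ground terms of depth at most k. Each non-constant term of depth ≤ k is some function symbol applied to depth-≤(k−1) arguments, giving N_k = 2 + N_{k-1}.
N_0 = 2
N_1 = 2 + 2 = 4
N_2 = 2 + 4 = 6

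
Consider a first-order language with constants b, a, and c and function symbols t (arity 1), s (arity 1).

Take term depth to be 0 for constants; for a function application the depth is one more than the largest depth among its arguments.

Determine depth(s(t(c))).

depth(t(c)) = 1 + depth(c) = 1 + 0 = 1
depth(s(t(c))) = 1 + depth(t(c)) = 1 + 1 = 2

2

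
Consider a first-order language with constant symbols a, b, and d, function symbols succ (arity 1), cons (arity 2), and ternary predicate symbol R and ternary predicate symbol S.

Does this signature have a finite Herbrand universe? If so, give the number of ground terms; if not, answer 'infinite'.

The signature has at least one function symbol (succ, arity 1) and at least one constant (a).
Iterating succ gives infinitely many distinct ground terms: a, succ(a), succ(succ(a)), ...
So the Herbrand universe is infinite.

infinite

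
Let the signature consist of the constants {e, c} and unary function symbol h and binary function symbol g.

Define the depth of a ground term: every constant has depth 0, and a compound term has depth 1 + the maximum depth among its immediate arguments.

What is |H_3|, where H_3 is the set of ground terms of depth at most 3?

Write N_k for the number of ground terms of depth ≤ k. A term of depth ≤ k is either a constant or a function symbol applied to arguments of depth ≤ k−1, so N_k = 2 + N_{k-1} + N_{k-1}^2.
N_0 = 2
N_1 = 2 + 2 + 2^2 = 8
N_2 = 2 + 8 + 8^2 = 74
N_3 = 2 + 74 + 74^2 = 5552

5552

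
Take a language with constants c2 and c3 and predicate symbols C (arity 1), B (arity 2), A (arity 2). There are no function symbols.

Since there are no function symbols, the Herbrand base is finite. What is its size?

10

With no function symbols, the Herbrand universe is just the 2 constants.
Ground atoms per predicate: C: 2, B: 2^2 = 4, A: 2^2 = 4.
Herbrand base size = 2 + 4 + 4 = 10.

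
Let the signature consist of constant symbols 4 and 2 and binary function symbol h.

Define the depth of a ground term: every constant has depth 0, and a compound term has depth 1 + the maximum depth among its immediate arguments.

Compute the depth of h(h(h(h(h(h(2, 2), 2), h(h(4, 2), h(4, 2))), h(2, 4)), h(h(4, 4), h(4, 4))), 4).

depth(h(2, 2)) = 1 + max(0, 0) = 1
depth(h(h(2, 2), 2)) = 1 + max(1, 0) = 2
depth(h(4, 2)) = 1 + max(0, 0) = 1
depth(h(h(4, 2), h(4, 2))) = 1 + max(1, 1) = 2
depth(h(h(h(2, 2), 2), h(h(4, 2), h(4, 2)))) = 1 + max(2, 2) = 3
depth(h(2, 4)) = 1 + max(0, 0) = 1
depth(h(h(h(h(2, 2), 2), h(h(4, 2), h(4, 2))), h(2, 4))) = 1 + max(3, 1) = 4
depth(h(4, 4)) = 1 + max(0, 0) = 1
depth(h(h(4, 4), h(4, 4))) = 1 + max(1, 1) = 2
depth(h(h(h(h(h(2, 2), 2), h(h(4, 2), h(4, 2))), h(2, 4)), h(h(4, 4), h(4, 4)))) = 1 + max(4, 2) = 5
depth(h(h(h(h(h(h(2, 2), 2), h(h(4, 2), h(4, 2))), h(2, 4)), h(h(4, 4), h(4, 4))), 4)) = 1 + max(5, 0) = 6

6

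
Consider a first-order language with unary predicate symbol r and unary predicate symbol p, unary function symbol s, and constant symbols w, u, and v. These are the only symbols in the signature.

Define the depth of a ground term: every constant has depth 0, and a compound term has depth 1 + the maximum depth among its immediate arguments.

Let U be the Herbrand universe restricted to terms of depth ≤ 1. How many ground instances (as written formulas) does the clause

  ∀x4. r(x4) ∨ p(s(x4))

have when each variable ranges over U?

6

Ground terms of depth ≤ 1:
  If N_k denotes the number of depth-≤k ground terms, the 3 constants give N_0 = 3, and each function symbol of arity r contributes N_{k-1}^r new terms at level k: N_k = 3 + N_{k-1}.
  N_0 = 3
  N_1 = 3 + 3 = 6
  Explicitly: w, u, v, s(w), s(u), s(v).
So there are 6 ground terms available for substitution.
The body mentions the single quantified variable x4; since ground terms form a free algebra, no two substitutions collapse to the same formula.
Number of ground instances = 6.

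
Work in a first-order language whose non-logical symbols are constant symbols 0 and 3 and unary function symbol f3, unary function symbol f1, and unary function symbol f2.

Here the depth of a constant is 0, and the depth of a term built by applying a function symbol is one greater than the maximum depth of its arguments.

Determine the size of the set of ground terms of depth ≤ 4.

242

If N_k denotes the number of depth-≤k ground terms, the 2 constants give N_0 = 2, and each function symbol of arity r contributes N_{k-1}^r new terms at level k: N_k = 2 + N_{k-1} + N_{k-1} + N_{k-1}.
N_0 = 2
N_1 = 2 + 2 + 2 + 2 = 8
N_2 = 2 + 8 + 8 + 8 = 26
N_3 = 2 + 26 + 26 + 26 = 80
N_4 = 2 + 80 + 80 + 80 = 242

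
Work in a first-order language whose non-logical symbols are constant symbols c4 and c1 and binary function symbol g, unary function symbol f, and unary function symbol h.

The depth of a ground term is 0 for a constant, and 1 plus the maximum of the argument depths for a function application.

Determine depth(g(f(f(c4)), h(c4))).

depth(f(c4)) = 1 + depth(c4) = 1 + 0 = 1
depth(f(f(c4))) = 1 + depth(f(c4)) = 1 + 1 = 2
depth(h(c4)) = 1 + depth(c4) = 1 + 0 = 1
depth(g(f(f(c4)), h(c4))) = 1 + max(2, 1) = 3

3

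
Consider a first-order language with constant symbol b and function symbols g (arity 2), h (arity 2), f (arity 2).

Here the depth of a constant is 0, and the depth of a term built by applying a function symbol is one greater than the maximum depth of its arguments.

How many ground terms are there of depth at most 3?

7204

Count level by level. With function symbols g/2, h/2, f/2, the terms of depth ≤ k are the 1 constant together with each function applied to depth-≤(k−1) tuples, so N_k = 1 + N_{k-1}^2 + N_{k-1}^2 + N_{k-1}^2.
N_0 = 1
N_1 = 1 + 1^2 + 1^2 + 1^2 = 4
N_2 = 1 + 4^2 + 4^2 + 4^2 = 49
N_3 = 1 + 49^2 + 49^2 + 49^2 = 7204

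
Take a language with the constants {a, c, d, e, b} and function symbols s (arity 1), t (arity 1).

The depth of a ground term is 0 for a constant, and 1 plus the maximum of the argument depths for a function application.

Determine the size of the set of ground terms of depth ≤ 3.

Count level by level. With function symbols s/1, t/1, the terms of depth ≤ k are the 5 constants together with each function applied to depth-≤(k−1) tuples, so N_k = 5 + N_{k-1} + N_{k-1}.
N_0 = 5
N_1 = 5 + 5 + 5 = 15
N_2 = 5 + 15 + 15 = 35
N_3 = 5 + 35 + 35 = 75

75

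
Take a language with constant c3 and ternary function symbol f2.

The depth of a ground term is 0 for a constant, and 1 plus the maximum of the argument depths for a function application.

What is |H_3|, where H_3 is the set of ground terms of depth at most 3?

730

Write N_k for the number of ground terms of depth ≤ k. A term of depth ≤ k is either a constant or a function symbol applied to arguments of depth ≤ k−1, so N_k = 1 + N_{k-1}^3.
N_0 = 1
N_1 = 1 + 1^3 = 2
N_2 = 1 + 2^3 = 9
N_3 = 1 + 9^3 = 730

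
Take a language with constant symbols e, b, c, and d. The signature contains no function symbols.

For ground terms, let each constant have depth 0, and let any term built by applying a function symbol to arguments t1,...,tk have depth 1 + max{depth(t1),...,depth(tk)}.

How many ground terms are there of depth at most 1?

With no function symbols every ground term is a constant, so there are exactly 4 ground terms at every depth bound.
N_0 = 4
N_1 = 4
Explicitly: e, b, c, d.

4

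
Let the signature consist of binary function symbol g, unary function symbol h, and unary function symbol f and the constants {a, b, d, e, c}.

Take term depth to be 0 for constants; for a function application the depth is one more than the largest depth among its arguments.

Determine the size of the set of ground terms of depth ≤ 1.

Let N_k = |{terms of depth ≤ k}|. Then N_0 = 5 and N_k = 5 + N_{k-1}^2 + N_{k-1} + N_{k-1} for k ≥ 1 (one summand per function symbol, arity giving the exponent).
N_0 = 5
N_1 = 5 + 5^2 + 5 + 5 = 40

40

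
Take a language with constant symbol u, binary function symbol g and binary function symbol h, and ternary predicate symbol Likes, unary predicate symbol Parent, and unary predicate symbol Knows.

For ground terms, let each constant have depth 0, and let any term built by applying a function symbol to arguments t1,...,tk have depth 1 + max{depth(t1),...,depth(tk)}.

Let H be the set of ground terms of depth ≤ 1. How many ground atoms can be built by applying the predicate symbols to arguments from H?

33

First count ground terms of depth ≤ 1.
If N_k denotes the number of depth-≤k ground terms, the 1 constant gives N_0 = 1, and each function symbol of arity r contributes N_{k-1}^r new terms at level k: N_k = 1 + N_{k-1}^2 + N_{k-1}^2.
N_0 = 1
N_1 = 1 + 1^2 + 1^2 = 3
Explicitly: u, g(u, u), h(u, u).
So |H| = 3.
Each predicate of arity r yields |H|^r ground atoms (one per choice of an r-tuple from H):
  Likes: 3^3 = 27;  Parent: 3;  Knows: 3
Total ground atoms: 27 + 3 + 3 = 33.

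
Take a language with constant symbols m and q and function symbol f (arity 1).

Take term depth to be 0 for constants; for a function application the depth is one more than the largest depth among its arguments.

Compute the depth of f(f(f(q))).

3

depth(f(q)) = 1 + depth(q) = 1 + 0 = 1
depth(f(f(q))) = 1 + depth(f(q)) = 1 + 1 = 2
depth(f(f(f(q)))) = 1 + depth(f(f(q))) = 1 + 2 = 3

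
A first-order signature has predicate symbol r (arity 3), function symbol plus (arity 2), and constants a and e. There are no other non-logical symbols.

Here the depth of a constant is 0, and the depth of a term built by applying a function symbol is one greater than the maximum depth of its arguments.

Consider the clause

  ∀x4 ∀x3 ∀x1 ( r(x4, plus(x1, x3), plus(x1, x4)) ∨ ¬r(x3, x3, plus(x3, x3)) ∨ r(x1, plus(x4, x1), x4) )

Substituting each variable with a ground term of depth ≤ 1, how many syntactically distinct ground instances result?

216

Ground terms of depth ≤ 1:
  Let N_k = |{terms of depth ≤ k}|. Then N_0 = 2 and N_k = 2 + N_{k-1}^2 for k ≥ 1 (one summand per function symbol, arity giving the exponent).
  N_0 = 2
  N_1 = 2 + 2^2 = 6
So there are 6 ground terms available for substitution.
The clause has 3 distinct variables (x4, x3, x1), each appearing in the body. In the free term algebra distinct substitutions yield syntactically distinct ground instances.
Number of ground instances = 6^3 = 216.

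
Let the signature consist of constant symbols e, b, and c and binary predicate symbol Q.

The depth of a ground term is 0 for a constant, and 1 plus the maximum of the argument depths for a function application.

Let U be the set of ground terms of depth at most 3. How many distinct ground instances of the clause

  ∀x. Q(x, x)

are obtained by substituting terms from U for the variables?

3

Ground terms of depth ≤ 3:
  With no function symbols every ground term is a constant, so there are exactly 3 ground terms at every depth bound.
  N_0 = 3
  N_1 = 3
  N_2 = 3
  N_3 = 3
  Explicitly: e, b, c.
So there are 3 ground terms available for substitution.
There is 1 variable to instantiate (x),  occurring in at least one literal, so different choices give different ground instances.
Number of ground instances = 3.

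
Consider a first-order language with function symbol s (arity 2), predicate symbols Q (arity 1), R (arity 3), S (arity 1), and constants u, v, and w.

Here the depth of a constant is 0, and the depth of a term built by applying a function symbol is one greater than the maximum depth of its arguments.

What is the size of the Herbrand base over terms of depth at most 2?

First count ground terms of depth ≤ 2.
Let N_k = |{terms of depth ≤ k}|. Then N_0 = 3 and N_k = 3 + N_{k-1}^2 for k ≥ 1 (one summand per function symbol, arity giving the exponent).
N_0 = 3
N_1 = 3 + 3^2 = 12
N_2 = 3 + 12^2 = 147
So |H| = 147.
Each predicate of arity r yields |H|^r ground atoms (one per choice of an r-tuple from H):
  Q: 147;  R: 147^3 = 3176523;  S: 147
Total ground atoms: 147 + 3176523 + 147 = 3176817.

3176817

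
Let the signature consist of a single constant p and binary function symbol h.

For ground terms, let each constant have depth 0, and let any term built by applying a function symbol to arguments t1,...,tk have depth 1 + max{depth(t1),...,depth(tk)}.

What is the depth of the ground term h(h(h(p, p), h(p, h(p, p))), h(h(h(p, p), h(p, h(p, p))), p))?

5

depth(h(p, p)) = 1 + max(0, 0) = 1
depth(h(p, h(p, p))) = 1 + max(0, 1) = 2
depth(h(h(p, p), h(p, h(p, p)))) = 1 + max(1, 2) = 3
depth(h(h(h(p, p), h(p, h(p, p))), p)) = 1 + max(3, 0) = 4
depth(h(h(h(p, p), h(p, h(p, p))), h(h(h(p, p), h(p, h(p, p))), p))) = 1 + max(3, 4) = 5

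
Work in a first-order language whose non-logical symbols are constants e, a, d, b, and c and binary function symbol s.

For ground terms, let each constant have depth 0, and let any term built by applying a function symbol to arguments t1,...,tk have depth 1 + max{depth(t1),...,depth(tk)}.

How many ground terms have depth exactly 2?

875

Let N_k count ground terms of depth at most k. Each non-constant term of depth ≤ k is some function symbol applied to depth-≤(k−1) arguments, giving N_k = 5 + N_{k-1}^2.
N_0 = 5
N_1 = 5 + 5^2 = 30
N_2 = 5 + 30^2 = 905
Terms of depth exactly 2: N_2 − N_1 = 905 − 30 = 875.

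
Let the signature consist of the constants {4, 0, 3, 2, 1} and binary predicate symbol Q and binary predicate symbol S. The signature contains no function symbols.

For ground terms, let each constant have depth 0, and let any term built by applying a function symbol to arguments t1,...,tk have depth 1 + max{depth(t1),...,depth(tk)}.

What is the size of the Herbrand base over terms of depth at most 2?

First count ground terms of depth ≤ 2.
With no function symbols every ground term is a constant, so there are exactly 5 ground terms at every depth bound.
N_0 = 5
N_1 = 5
N_2 = 5
So |H| = 5.
A ground atom is a predicate applied to a tuple of terms from H, so the count is the sum over predicates of |H|^arity:
  Q: 5^2 = 25;  S: 5^2 = 25
Total ground atoms: 25 + 25 = 50.

50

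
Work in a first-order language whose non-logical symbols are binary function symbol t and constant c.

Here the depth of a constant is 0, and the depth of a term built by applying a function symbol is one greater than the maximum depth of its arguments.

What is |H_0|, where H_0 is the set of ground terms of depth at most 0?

1

Write N_k for the number of ground terms of depth ≤ k. A term of depth ≤ k is either a constant or a function symbol applied to arguments of depth ≤ k−1, so N_k = 1 + N_{k-1}^2.
N_0 = 1
Explicitly: c.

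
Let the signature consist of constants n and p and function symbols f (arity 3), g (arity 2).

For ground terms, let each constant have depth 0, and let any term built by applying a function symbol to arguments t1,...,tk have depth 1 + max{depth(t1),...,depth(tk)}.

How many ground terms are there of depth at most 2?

2942

If N_k denotes the number of depth-≤k ground terms, the 2 constants give N_0 = 2, and each function symbol of arity r contributes N_{k-1}^r new terms at level k: N_k = 2 + N_{k-1}^3 + N_{k-1}^2.
N_0 = 2
N_1 = 2 + 2^3 + 2^2 = 14
N_2 = 2 + 14^3 + 14^2 = 2942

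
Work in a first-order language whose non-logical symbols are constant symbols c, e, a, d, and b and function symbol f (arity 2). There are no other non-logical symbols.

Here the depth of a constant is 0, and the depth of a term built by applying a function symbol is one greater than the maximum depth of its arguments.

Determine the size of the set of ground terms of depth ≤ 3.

819030

Let N_k count ground terms of depth at most k. Each non-constant term of depth ≤ k is some function symbol applied to depth-≤(k−1) arguments, giving N_k = 5 + N_{k-1}^2.
N_0 = 5
N_1 = 5 + 5^2 = 30
N_2 = 5 + 30^2 = 905
N_3 = 5 + 905^2 = 819030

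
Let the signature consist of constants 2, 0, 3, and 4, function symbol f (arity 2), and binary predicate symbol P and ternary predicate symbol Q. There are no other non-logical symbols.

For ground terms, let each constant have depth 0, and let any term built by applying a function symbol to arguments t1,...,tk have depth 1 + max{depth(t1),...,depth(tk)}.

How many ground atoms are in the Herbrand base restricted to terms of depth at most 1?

First count ground terms of depth ≤ 1.
If N_k denotes the number of depth-≤k ground terms, the 4 constants give N_0 = 4, and each function symbol of arity r contributes N_{k-1}^r new terms at level k: N_k = 4 + N_{k-1}^2.
N_0 = 4
N_1 = 4 + 4^2 = 20
So |H| = 20.
A ground atom is a predicate applied to a tuple of terms from H, so the count is the sum over predicates of |H|^arity:
  P: 20^2 = 400;  Q: 20^3 = 8000
Total ground atoms: 400 + 8000 = 8400.

8400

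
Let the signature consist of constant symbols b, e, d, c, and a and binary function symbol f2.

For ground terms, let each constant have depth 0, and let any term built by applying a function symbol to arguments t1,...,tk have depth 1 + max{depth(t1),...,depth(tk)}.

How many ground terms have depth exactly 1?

25

Count level by level. With function symbols f2/2, the terms of depth ≤ k are the 5 constants together with each function applied to depth-≤(k−1) tuples, so N_k = 5 + N_{k-1}^2.
N_0 = 5
N_1 = 5 + 5^2 = 30
Terms of depth exactly 1: N_1 − N_0 = 30 − 5 = 25.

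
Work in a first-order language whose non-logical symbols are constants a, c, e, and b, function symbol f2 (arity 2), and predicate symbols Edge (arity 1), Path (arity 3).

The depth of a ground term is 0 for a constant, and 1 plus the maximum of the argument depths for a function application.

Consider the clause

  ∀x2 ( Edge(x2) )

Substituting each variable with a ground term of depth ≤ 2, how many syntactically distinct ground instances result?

Ground terms of depth ≤ 2:
  Let N_k count ground terms of depth at most k. Each non-constant term of depth ≤ k is some function symbol applied to depth-≤(k−1) arguments, giving N_k = 4 + N_{k-1}^2.
  N_0 = 4
  N_1 = 4 + 4^2 = 20
  N_2 = 4 + 20^2 = 404
So there are 404 ground terms available for substitution.
The variable x2 ranges independently over the available ground terms, and distinct assignments produce distinct instances.
Number of ground instances = 404.

404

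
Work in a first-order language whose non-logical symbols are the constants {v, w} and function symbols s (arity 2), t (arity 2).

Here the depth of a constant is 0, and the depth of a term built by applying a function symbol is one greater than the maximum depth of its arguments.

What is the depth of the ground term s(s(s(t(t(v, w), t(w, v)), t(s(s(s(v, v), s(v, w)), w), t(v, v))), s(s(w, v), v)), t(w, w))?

7

depth(t(v, w)) = 1 + max(0, 0) = 1
depth(t(w, v)) = 1 + max(0, 0) = 1
depth(t(t(v, w), t(w, v))) = 1 + max(1, 1) = 2
depth(s(v, v)) = 1 + max(0, 0) = 1
depth(s(v, w)) = 1 + max(0, 0) = 1
depth(s(s(v, v), s(v, w))) = 1 + max(1, 1) = 2
depth(s(s(s(v, v), s(v, w)), w)) = 1 + max(2, 0) = 3
depth(t(v, v)) = 1 + max(0, 0) = 1
depth(t(s(s(s(v, v), s(v, w)), w), t(v, v))) = 1 + max(3, 1) = 4
depth(s(t(t(v, w), t(w, v)), t(s(s(s(v, v), s(v, w)), w), t(v, v)))) = 1 + max(2, 4) = 5
depth(s(w, v)) = 1 + max(0, 0) = 1
depth(s(s(w, v), v)) = 1 + max(1, 0) = 2
depth(s(s(t(t(v, w), t(w, v)), t(s(s(s(v, v), s(v, w)), w), t(v, v))), s(s(w, v), v))) = 1 + max(5, 2) = 6
depth(t(w, w)) = 1 + max(0, 0) = 1
depth(s(s(s(t(t(v, w), t(w, v)), t(s(s(s(v, v), s(v, w)), w), t(v, v))), s(s(w, v), v)), t(w, w))) = 1 + max(6, 1) = 7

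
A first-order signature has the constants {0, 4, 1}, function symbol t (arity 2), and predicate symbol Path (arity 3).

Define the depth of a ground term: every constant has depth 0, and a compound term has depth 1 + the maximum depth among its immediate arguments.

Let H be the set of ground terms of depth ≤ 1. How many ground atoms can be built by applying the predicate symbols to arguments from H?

First count ground terms of depth ≤ 1.
Let N_k count ground terms of depth at most k. Each non-constant term of depth ≤ k is some function symbol applied to depth-≤(k−1) arguments, giving N_k = 3 + N_{k-1}^2.
N_0 = 3
N_1 = 3 + 3^2 = 12
So |H| = 12.
For each predicate symbol, the number of ground atoms is |H| raised to its arity; summing:
  Path: 12^3 = 1728
Total ground atoms: 1728.

1728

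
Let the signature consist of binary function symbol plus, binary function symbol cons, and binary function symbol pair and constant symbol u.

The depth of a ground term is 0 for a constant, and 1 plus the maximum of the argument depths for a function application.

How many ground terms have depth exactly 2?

45

Let N_k count ground terms of depth at most k. Each non-constant term of depth ≤ k is some function symbol applied to depth-≤(k−1) arguments, giving N_k = 1 + N_{k-1}^2 + N_{k-1}^2 + N_{k-1}^2.
N_0 = 1
N_1 = 1 + 1^2 + 1^2 + 1^2 = 4
N_2 = 1 + 4^2 + 4^2 + 4^2 = 49
Terms of depth exactly 2: N_2 − N_1 = 49 − 4 = 45.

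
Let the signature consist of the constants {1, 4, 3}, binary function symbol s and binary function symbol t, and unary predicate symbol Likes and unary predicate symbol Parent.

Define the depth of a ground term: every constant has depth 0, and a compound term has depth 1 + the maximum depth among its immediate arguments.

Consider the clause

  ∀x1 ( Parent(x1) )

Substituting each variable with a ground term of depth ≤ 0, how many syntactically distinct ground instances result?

Ground terms of depth ≤ 0:
  Write N_k for the number of ground terms of depth ≤ k. A term of depth ≤ k is either a constant or a function symbol applied to arguments of depth ≤ k−1, so N_k = 3 + N_{k-1}^2 + N_{k-1}^2.
  N_0 = 3
  Explicitly: 1, 4, 3.
So there are 3 ground terms available for substitution.
There is 1 variable to instantiate (x1),  occurring in at least one literal, so different choices give different ground instances.
Number of ground instances = 3.

3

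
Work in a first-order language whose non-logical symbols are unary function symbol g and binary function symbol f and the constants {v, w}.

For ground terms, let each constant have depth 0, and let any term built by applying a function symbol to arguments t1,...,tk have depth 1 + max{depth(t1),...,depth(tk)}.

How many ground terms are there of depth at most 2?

74

Let N_k = |{terms of depth ≤ k}|. Then N_0 = 2 and N_k = 2 + N_{k-1} + N_{k-1}^2 for k ≥ 1 (one summand per function symbol, arity giving the exponent).
N_0 = 2
N_1 = 2 + 2 + 2^2 = 8
N_2 = 2 + 8 + 8^2 = 74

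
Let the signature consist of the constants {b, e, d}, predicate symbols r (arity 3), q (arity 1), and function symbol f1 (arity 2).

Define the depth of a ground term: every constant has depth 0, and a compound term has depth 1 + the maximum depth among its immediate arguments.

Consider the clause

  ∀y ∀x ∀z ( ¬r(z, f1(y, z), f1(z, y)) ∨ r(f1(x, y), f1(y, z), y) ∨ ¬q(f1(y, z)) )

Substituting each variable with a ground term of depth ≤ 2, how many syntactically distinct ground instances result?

3176523

Ground terms of depth ≤ 2:
  If N_k denotes the number of depth-≤k ground terms, the 3 constants give N_0 = 3, and each function symbol of arity r contributes N_{k-1}^r new terms at level k: N_k = 3 + N_{k-1}^2.
  N_0 = 3
  N_1 = 3 + 3^2 = 12
  N_2 = 3 + 12^2 = 147
So there are 147 ground terms available for substitution.
The body mentions every one of the 3 quantified variables; since ground terms form a free algebra, no two substitutions collapse to the same formula.
Number of ground instances = 147^3 = 3176523.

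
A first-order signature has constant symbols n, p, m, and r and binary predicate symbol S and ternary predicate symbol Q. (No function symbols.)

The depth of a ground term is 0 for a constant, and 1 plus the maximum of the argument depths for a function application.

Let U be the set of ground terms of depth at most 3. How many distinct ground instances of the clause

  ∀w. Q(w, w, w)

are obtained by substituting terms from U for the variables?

4

Ground terms of depth ≤ 3:
  With no function symbols every ground term is a constant, so there are exactly 4 ground terms at every depth bound.
  N_0 = 4
  N_1 = 4
  N_2 = 4
  N_3 = 4
  Explicitly: n, p, m, r.
So there are 4 ground terms available for substitution.
There is 1 variable to instantiate (w),  occurring in at least one literal, so different choices give different ground instances.
Number of ground instances = 4.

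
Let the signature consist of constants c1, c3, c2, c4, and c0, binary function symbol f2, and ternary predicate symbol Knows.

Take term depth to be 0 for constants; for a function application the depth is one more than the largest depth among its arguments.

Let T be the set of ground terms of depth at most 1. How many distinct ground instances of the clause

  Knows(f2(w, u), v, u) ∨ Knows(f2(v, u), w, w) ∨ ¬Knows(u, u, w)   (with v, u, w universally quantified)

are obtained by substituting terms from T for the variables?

Ground terms of depth ≤ 1:
  Let N_k = |{terms of depth ≤ k}|. Then N_0 = 5 and N_k = 5 + N_{k-1}^2 for k ≥ 1 (one summand per function symbol, arity giving the exponent).
  N_0 = 5
  N_1 = 5 + 5^2 = 30
So there are 30 ground terms available for substitution.
The clause has 3 distinct variables (v, u, w), each appearing in the body. In the free term algebra distinct substitutions yield syntactically distinct ground instances.
Number of ground instances = 30^3 = 27000.

27000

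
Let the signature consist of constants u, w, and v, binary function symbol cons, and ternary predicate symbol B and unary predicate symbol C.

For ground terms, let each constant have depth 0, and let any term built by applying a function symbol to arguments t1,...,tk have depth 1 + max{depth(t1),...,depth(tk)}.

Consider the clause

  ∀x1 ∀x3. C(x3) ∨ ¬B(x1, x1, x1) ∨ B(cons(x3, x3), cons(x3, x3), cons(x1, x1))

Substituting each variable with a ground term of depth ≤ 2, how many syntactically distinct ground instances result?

Ground terms of depth ≤ 2:
  Let N_k = |{terms of depth ≤ k}|. Then N_0 = 3 and N_k = 3 + N_{k-1}^2 for k ≥ 1 (one summand per function symbol, arity giving the exponent).
  N_0 = 3
  N_1 = 3 + 3^2 = 12
  N_2 = 3 + 12^2 = 147
So there are 147 ground terms available for substitution.
The body mentions every one of the 2 quantified variables; since ground terms form a free algebra, no two substitutions collapse to the same formula.
Number of ground instances = 147^2 = 21609.

21609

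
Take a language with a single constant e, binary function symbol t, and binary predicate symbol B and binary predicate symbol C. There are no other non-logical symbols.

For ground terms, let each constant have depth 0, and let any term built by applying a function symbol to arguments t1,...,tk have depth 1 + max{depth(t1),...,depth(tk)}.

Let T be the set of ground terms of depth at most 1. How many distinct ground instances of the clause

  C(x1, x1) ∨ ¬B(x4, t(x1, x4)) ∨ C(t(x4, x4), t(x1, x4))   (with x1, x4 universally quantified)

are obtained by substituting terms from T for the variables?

Ground terms of depth ≤ 1:
  If N_k denotes the number of depth-≤k ground terms, the 1 constant gives N_0 = 1, and each function symbol of arity r contributes N_{k-1}^r new terms at level k: N_k = 1 + N_{k-1}^2.
  N_0 = 1
  N_1 = 1 + 1^2 = 2
  Explicitly: e, t(e, e).
So there are 2 ground terms available for substitution.
Each of x1, x4 ranges independently over the available ground terms, and distinct assignments produce distinct instances.
Number of ground instances = 2^2 = 4.

4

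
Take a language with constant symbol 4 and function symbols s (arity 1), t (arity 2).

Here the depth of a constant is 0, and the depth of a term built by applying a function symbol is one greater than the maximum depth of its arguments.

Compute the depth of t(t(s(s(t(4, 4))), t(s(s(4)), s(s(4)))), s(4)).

5

depth(t(4, 4)) = 1 + max(0, 0) = 1
depth(s(t(4, 4))) = 1 + depth(t(4, 4)) = 1 + 1 = 2
depth(s(s(t(4, 4)))) = 1 + depth(s(t(4, 4))) = 1 + 2 = 3
depth(s(4)) = 1 + depth(4) = 1 + 0 = 1
depth(s(s(4))) = 1 + depth(s(4)) = 1 + 1 = 2
depth(t(s(s(4)), s(s(4)))) = 1 + max(2, 2) = 3
depth(t(s(s(t(4, 4))), t(s(s(4)), s(s(4))))) = 1 + max(3, 3) = 4
depth(t(t(s(s(t(4, 4))), t(s(s(4)), s(s(4)))), s(4))) = 1 + max(4, 1) = 5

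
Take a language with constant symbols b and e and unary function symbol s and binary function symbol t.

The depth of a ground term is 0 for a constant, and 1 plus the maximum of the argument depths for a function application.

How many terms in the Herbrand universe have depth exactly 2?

66

Count level by level. With function symbols s/1, t/2, the terms of depth ≤ k are the 2 constants together with each function applied to depth-≤(k−1) tuples, so N_k = 2 + N_{k-1} + N_{k-1}^2.
N_0 = 2
N_1 = 2 + 2 + 2^2 = 8
N_2 = 2 + 8 + 8^2 = 74
Terms of depth exactly 2: N_2 − N_1 = 74 − 8 = 66.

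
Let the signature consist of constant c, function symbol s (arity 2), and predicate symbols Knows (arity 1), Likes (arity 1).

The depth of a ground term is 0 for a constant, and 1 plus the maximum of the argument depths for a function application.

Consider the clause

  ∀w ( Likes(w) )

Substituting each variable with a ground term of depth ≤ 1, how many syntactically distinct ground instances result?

2

Ground terms of depth ≤ 1:
  If N_k denotes the number of depth-≤k ground terms, the 1 constant gives N_0 = 1, and each function symbol of arity r contributes N_{k-1}^r new terms at level k: N_k = 1 + N_{k-1}^2.
  N_0 = 1
  N_1 = 1 + 1^2 = 2
So there are 2 ground terms available for substitution.
There is 1 variable to instantiate (w),  occurring in at least one literal, so different choices give different ground instances.
Number of ground instances = 2.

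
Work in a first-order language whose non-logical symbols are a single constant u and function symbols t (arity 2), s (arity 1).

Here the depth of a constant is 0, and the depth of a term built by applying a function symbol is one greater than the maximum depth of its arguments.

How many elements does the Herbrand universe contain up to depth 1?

3

Count level by level. With function symbols t/2, s/1, the terms of depth ≤ k are the 1 constant together with each function applied to depth-≤(k−1) tuples, so N_k = 1 + N_{k-1}^2 + N_{k-1}.
N_0 = 1
N_1 = 1 + 1^2 + 1 = 3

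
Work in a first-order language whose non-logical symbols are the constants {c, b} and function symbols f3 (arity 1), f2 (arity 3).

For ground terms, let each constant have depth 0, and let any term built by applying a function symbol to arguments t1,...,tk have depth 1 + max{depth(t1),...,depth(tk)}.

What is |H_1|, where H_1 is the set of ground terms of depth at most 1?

12

Count level by level. With function symbols f3/1, f2/3, the terms of depth ≤ k are the 2 constants together with each function applied to depth-≤(k−1) tuples, so N_k = 2 + N_{k-1} + N_{k-1}^3.
N_0 = 2
N_1 = 2 + 2 + 2^3 = 12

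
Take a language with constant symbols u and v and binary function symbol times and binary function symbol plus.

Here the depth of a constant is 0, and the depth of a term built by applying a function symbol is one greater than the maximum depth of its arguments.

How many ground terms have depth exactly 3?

Write N_k for the number of ground terms of depth ≤ k. A term of depth ≤ k is either a constant or a function symbol applied to arguments of depth ≤ k−1, so N_k = 2 + N_{k-1}^2 + N_{k-1}^2.
N_0 = 2
N_1 = 2 + 2^2 + 2^2 = 10
N_2 = 2 + 10^2 + 10^2 = 202
N_3 = 2 + 202^2 + 202^2 = 81610
Terms of depth exactly 3: N_3 − N_2 = 81610 − 202 = 81408.

81408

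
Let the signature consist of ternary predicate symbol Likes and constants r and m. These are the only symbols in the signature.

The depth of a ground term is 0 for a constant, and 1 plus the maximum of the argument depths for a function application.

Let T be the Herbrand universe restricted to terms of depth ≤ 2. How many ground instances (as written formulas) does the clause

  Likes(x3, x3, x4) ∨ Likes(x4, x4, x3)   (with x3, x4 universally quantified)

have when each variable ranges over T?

4

Ground terms of depth ≤ 2:
  With no function symbols every ground term is a constant, so there are exactly 2 ground terms at every depth bound.
  N_0 = 2
  N_1 = 2
  N_2 = 2
  Explicitly: r, m.
So there are 2 ground terms available for substitution.
The body mentions every one of the 2 quantified variables; since ground terms form a free algebra, no two substitutions collapse to the same formula.
Number of ground instances = 2^2 = 4.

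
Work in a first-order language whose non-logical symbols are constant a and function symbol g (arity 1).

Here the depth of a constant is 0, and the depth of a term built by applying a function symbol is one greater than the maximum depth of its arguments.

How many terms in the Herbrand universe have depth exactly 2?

1

Let N_k count ground terms of depth at most k. Each non-constant term of depth ≤ k is some function symbol applied to depth-≤(k−1) arguments, giving N_k = 1 + N_{k-1}.
N_0 = 1
N_1 = 1 + 1 = 2
N_2 = 1 + 2 = 3
Terms of depth exactly 2: N_2 − N_1 = 3 − 2 = 1.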